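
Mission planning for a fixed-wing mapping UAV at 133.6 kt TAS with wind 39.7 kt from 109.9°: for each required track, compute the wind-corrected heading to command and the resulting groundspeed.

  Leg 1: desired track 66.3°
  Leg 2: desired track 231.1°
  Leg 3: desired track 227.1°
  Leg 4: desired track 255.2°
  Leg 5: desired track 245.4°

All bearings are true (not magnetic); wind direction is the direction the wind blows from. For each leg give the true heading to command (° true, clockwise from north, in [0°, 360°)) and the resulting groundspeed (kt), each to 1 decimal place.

Leg 1: desired track 66.3°; wind correction +11.8° → command heading 78.1°, groundspeed 102.0 kt
Leg 2: desired track 231.1°; wind correction -14.7° → command heading 216.4°, groundspeed 149.8 kt
Leg 3: desired track 227.1°; wind correction -15.3° → command heading 211.8°, groundspeed 147.0 kt
Leg 4: desired track 255.2°; wind correction -9.7° → command heading 245.5°, groundspeed 164.3 kt
Leg 5: desired track 245.4°; wind correction -12.0° → command heading 233.4°, groundspeed 159.0 kt

Leg 1: heading=78.1°, groundspeed=102.0 kt
Leg 2: heading=216.4°, groundspeed=149.8 kt
Leg 3: heading=211.8°, groundspeed=147.0 kt
Leg 4: heading=245.5°, groundspeed=164.3 kt
Leg 5: heading=233.4°, groundspeed=159.0 kt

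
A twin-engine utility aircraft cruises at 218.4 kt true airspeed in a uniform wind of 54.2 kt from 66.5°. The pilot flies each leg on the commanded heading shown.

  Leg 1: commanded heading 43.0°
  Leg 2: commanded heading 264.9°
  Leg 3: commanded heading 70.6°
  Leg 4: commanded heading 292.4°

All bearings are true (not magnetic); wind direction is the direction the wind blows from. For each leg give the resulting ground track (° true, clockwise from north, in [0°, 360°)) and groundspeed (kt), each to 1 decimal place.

Leg 1: heading 43.0°; drift -7.3° → track 35.7°, groundspeed 170.1 kt
Leg 2: heading 264.9°; drift -3.6° → track 261.3°, groundspeed 270.4 kt
Leg 3: heading 70.6°; drift +1.4° → track 72.0°, groundspeed 164.4 kt
Leg 4: heading 292.4°; drift -8.6° → track 283.8°, groundspeed 259.1 kt

Leg 1: track=35.7°, groundspeed=170.1 kt
Leg 2: track=261.3°, groundspeed=270.4 kt
Leg 3: track=72.0°, groundspeed=164.4 kt
Leg 4: track=283.8°, groundspeed=259.1 kt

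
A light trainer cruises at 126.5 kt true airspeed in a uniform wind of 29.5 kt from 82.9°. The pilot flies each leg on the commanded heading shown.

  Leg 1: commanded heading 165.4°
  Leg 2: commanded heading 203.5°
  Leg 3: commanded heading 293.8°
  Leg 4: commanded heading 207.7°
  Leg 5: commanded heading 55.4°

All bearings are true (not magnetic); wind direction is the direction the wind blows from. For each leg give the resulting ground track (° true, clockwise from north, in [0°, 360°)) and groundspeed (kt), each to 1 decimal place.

Leg 1: track=178.8°, groundspeed=126.1 kt
Leg 2: track=213.7°, groundspeed=143.8 kt
Leg 3: track=288.1°, groundspeed=152.6 kt
Leg 4: track=217.3°, groundspeed=145.4 kt
Leg 5: track=47.7°, groundspeed=101.3 kt

Leg 1: heading 165.4°; drift +13.4° → track 178.8°, groundspeed 126.1 kt
Leg 2: heading 203.5°; drift +10.2° → track 213.7°, groundspeed 143.8 kt
Leg 3: heading 293.8°; drift -5.7° → track 288.1°, groundspeed 152.6 kt
Leg 4: heading 207.7°; drift +9.6° → track 217.3°, groundspeed 145.4 kt
Leg 5: heading 55.4°; drift -7.7° → track 47.7°, groundspeed 101.3 kt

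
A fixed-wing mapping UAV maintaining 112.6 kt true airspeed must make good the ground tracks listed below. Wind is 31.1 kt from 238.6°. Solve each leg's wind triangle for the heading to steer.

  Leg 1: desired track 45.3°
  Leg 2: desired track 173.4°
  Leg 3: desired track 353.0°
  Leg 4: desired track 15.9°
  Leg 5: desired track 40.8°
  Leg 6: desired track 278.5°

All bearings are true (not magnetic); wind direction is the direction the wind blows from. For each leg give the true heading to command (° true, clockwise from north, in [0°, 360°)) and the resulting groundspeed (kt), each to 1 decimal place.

Leg 1: heading=41.7°, groundspeed=142.6 kt
Leg 2: heading=187.9°, groundspeed=96.0 kt
Leg 3: heading=338.4°, groundspeed=121.8 kt
Leg 4: heading=5.1°, groundspeed=133.5 kt
Leg 5: heading=36.0°, groundspeed=141.8 kt
Leg 6: heading=268.3°, groundspeed=87.0 kt

Leg 1: desired track 45.3°; wind correction -3.6° → command heading 41.7°, groundspeed 142.6 kt
Leg 2: desired track 173.4°; wind correction +14.5° → command heading 187.9°, groundspeed 96.0 kt
Leg 3: desired track 353.0°; wind correction -14.6° → command heading 338.4°, groundspeed 121.8 kt
Leg 4: desired track 15.9°; wind correction -10.8° → command heading 5.1°, groundspeed 133.5 kt
Leg 5: desired track 40.8°; wind correction -4.8° → command heading 36.0°, groundspeed 141.8 kt
Leg 6: desired track 278.5°; wind correction -10.2° → command heading 268.3°, groundspeed 87.0 kt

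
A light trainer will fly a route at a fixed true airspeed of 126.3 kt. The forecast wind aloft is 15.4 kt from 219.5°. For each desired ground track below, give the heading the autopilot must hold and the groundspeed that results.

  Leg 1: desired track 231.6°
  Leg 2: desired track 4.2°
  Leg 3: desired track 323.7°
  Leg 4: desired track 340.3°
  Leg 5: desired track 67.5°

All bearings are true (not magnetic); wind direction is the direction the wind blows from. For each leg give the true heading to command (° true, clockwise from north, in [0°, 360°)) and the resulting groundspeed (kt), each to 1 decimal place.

Leg 1: desired track 231.6°; wind correction -1.5° → command heading 230.1°, groundspeed 111.2 kt
Leg 2: desired track 4.2°; wind correction -4.0° → command heading 0.2°, groundspeed 138.6 kt
Leg 3: desired track 323.7°; wind correction -6.8° → command heading 316.9°, groundspeed 129.2 kt
Leg 4: desired track 340.3°; wind correction -6.0° → command heading 334.3°, groundspeed 133.5 kt
Leg 5: desired track 67.5°; wind correction +3.3° → command heading 70.8°, groundspeed 139.7 kt

Leg 1: heading=230.1°, groundspeed=111.2 kt
Leg 2: heading=0.2°, groundspeed=138.6 kt
Leg 3: heading=316.9°, groundspeed=129.2 kt
Leg 4: heading=334.3°, groundspeed=133.5 kt
Leg 5: heading=70.8°, groundspeed=139.7 kt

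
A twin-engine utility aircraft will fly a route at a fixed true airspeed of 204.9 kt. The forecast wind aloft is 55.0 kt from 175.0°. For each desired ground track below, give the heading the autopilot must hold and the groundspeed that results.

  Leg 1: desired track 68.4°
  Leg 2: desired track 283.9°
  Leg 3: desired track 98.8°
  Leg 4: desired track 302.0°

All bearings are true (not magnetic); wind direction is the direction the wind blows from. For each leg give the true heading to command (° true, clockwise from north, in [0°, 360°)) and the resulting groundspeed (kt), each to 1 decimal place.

Leg 1: desired track 68.4°; wind correction +14.9° → command heading 83.3°, groundspeed 213.7 kt
Leg 2: desired track 283.9°; wind correction -14.7° → command heading 269.2°, groundspeed 216.0 kt
Leg 3: desired track 98.8°; wind correction +15.1° → command heading 113.9°, groundspeed 184.7 kt
Leg 4: desired track 302.0°; wind correction -12.4° → command heading 289.6°, groundspeed 233.2 kt

Leg 1: heading=83.3°, groundspeed=213.7 kt
Leg 2: heading=269.2°, groundspeed=216.0 kt
Leg 3: heading=113.9°, groundspeed=184.7 kt
Leg 4: heading=289.6°, groundspeed=233.2 kt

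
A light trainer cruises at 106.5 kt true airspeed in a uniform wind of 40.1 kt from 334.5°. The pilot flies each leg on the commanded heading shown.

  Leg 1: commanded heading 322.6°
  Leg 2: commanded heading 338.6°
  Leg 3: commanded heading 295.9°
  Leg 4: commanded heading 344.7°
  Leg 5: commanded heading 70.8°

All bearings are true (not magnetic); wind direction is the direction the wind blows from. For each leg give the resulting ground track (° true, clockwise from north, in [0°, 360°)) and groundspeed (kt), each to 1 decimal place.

Leg 1: heading 322.6°; drift -7.0° → track 315.6°, groundspeed 67.8 kt
Leg 2: heading 338.6°; drift +2.5° → track 341.1°, groundspeed 66.6 kt
Leg 3: heading 295.9°; drift -18.4° → track 277.5°, groundspeed 79.2 kt
Leg 4: heading 344.7°; drift +6.0° → track 350.7°, groundspeed 67.4 kt
Leg 5: heading 70.8°; drift +19.8° → track 90.6°, groundspeed 117.8 kt

Leg 1: track=315.6°, groundspeed=67.8 kt
Leg 2: track=341.1°, groundspeed=66.6 kt
Leg 3: track=277.5°, groundspeed=79.2 kt
Leg 4: track=350.7°, groundspeed=67.4 kt
Leg 5: track=90.6°, groundspeed=117.8 kt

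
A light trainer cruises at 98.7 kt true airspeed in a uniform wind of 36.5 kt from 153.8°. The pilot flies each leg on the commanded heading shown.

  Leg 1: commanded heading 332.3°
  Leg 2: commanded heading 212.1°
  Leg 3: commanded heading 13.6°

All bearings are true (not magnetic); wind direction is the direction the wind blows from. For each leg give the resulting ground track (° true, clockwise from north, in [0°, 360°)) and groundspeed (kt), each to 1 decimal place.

Leg 1: heading 332.3°; drift +0.4° → track 332.7°, groundspeed 135.2 kt
Leg 2: heading 212.1°; drift +21.3° → track 233.4°, groundspeed 85.4 kt
Leg 3: heading 13.6°; drift -10.4° → track 3.2°, groundspeed 128.9 kt

Leg 1: track=332.7°, groundspeed=135.2 kt
Leg 2: track=233.4°, groundspeed=85.4 kt
Leg 3: track=3.2°, groundspeed=128.9 kt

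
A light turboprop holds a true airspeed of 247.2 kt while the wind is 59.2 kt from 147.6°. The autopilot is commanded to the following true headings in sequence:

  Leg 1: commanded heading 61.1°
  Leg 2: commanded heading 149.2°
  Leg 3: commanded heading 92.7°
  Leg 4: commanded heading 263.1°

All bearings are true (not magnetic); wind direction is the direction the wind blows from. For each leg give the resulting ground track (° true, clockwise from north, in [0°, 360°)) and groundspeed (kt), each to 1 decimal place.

Leg 1: heading 61.1°; drift -13.6° → track 47.5°, groundspeed 250.7 kt
Leg 2: heading 149.2°; drift +0.5° → track 149.7°, groundspeed 188.0 kt
Leg 3: heading 92.7°; drift -12.8° → track 79.9°, groundspeed 218.6 kt
Leg 4: heading 263.1°; drift +11.1° → track 274.2°, groundspeed 277.9 kt

Leg 1: track=47.5°, groundspeed=250.7 kt
Leg 2: track=149.7°, groundspeed=188.0 kt
Leg 3: track=79.9°, groundspeed=218.6 kt
Leg 4: track=274.2°, groundspeed=277.9 kt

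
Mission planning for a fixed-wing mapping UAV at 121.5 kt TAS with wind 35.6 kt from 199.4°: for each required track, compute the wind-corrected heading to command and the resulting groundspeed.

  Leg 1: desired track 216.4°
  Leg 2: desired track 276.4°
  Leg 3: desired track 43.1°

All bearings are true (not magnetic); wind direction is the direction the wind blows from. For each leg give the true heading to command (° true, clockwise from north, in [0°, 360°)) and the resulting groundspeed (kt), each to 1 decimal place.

Leg 1: heading=211.5°, groundspeed=87.0 kt
Leg 2: heading=259.8°, groundspeed=108.4 kt
Leg 3: heading=49.9°, groundspeed=153.3 kt

Leg 1: desired track 216.4°; wind correction -4.9° → command heading 211.5°, groundspeed 87.0 kt
Leg 2: desired track 276.4°; wind correction -16.6° → command heading 259.8°, groundspeed 108.4 kt
Leg 3: desired track 43.1°; wind correction +6.8° → command heading 49.9°, groundspeed 153.3 kt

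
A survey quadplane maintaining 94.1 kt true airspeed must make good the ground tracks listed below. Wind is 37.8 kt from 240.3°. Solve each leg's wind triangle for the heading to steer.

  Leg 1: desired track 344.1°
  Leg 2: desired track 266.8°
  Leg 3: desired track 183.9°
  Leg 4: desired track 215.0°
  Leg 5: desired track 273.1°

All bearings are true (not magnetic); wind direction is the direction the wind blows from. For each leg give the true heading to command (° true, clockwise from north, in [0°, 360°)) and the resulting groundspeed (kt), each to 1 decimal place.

Leg 1: desired track 344.1°; wind correction -23.0° → command heading 321.1°, groundspeed 95.7 kt
Leg 2: desired track 266.8°; wind correction -10.3° → command heading 256.5°, groundspeed 58.7 kt
Leg 3: desired track 183.9°; wind correction +19.5° → command heading 203.4°, groundspeed 67.8 kt
Leg 4: desired track 215.0°; wind correction +9.9° → command heading 224.9°, groundspeed 58.5 kt
Leg 5: desired track 273.1°; wind correction -12.6° → command heading 260.5°, groundspeed 60.1 kt

Leg 1: heading=321.1°, groundspeed=95.7 kt
Leg 2: heading=256.5°, groundspeed=58.7 kt
Leg 3: heading=203.4°, groundspeed=67.8 kt
Leg 4: heading=224.9°, groundspeed=58.5 kt
Leg 5: heading=260.5°, groundspeed=60.1 kt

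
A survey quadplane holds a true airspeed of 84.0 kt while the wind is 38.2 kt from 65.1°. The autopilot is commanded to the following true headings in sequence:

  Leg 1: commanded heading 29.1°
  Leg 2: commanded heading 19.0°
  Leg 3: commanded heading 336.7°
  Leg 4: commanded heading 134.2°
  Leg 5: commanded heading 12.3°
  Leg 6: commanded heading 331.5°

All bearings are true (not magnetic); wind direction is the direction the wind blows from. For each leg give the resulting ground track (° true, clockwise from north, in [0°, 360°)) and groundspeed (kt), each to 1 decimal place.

Leg 1: heading 29.1°; drift -22.9° → track 6.2°, groundspeed 57.6 kt
Leg 2: heading 19.0°; drift -25.6° → track 353.4°, groundspeed 63.8 kt
Leg 3: heading 336.7°; drift -24.7° → track 312.0°, groundspeed 91.3 kt
Leg 4: heading 134.2°; drift +26.9° → track 161.1°, groundspeed 78.9 kt
Leg 5: heading 12.3°; drift -26.5° → track 345.8°, groundspeed 68.1 kt
Leg 6: heading 331.5°; drift -23.8° → track 307.7°, groundspeed 94.4 kt

Leg 1: track=6.2°, groundspeed=57.6 kt
Leg 2: track=353.4°, groundspeed=63.8 kt
Leg 3: track=312.0°, groundspeed=91.3 kt
Leg 4: track=161.1°, groundspeed=78.9 kt
Leg 5: track=345.8°, groundspeed=68.1 kt
Leg 6: track=307.7°, groundspeed=94.4 kt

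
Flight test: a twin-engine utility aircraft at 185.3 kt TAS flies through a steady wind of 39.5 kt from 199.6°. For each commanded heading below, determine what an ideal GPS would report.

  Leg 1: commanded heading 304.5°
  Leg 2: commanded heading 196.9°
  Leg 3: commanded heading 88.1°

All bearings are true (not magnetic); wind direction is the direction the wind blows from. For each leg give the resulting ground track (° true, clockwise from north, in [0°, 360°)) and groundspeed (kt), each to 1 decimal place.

Leg 1: heading 304.5°; drift +11.1° → track 315.6°, groundspeed 199.1 kt
Leg 2: heading 196.9°; drift -0.7° → track 196.2°, groundspeed 145.9 kt
Leg 3: heading 88.1°; drift -10.4° → track 77.7°, groundspeed 203.1 kt

Leg 1: track=315.6°, groundspeed=199.1 kt
Leg 2: track=196.2°, groundspeed=145.9 kt
Leg 3: track=77.7°, groundspeed=203.1 kt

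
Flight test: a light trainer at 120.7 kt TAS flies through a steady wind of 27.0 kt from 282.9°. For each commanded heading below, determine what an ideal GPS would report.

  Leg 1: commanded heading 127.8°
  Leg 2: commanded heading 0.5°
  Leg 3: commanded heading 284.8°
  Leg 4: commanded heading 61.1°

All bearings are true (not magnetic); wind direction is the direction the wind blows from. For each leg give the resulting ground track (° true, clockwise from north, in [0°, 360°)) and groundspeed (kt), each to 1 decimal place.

Leg 1: heading 127.8°; drift -4.5° → track 123.3°, groundspeed 145.6 kt
Leg 2: heading 0.5°; drift +12.9° → track 13.4°, groundspeed 117.9 kt
Leg 3: heading 284.8°; drift +0.5° → track 285.3°, groundspeed 93.7 kt
Leg 4: heading 61.1°; drift +7.3° → track 68.4°, groundspeed 142.0 kt

Leg 1: track=123.3°, groundspeed=145.6 kt
Leg 2: track=13.4°, groundspeed=117.9 kt
Leg 3: track=285.3°, groundspeed=93.7 kt
Leg 4: track=68.4°, groundspeed=142.0 kt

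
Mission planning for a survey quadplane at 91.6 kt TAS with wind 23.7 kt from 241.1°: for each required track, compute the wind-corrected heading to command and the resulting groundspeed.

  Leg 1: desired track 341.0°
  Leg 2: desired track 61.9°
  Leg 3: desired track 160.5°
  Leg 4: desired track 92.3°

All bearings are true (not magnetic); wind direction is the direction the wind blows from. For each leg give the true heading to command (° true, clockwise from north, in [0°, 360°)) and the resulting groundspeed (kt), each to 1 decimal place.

Leg 1: heading=326.2°, groundspeed=92.6 kt
Leg 2: heading=62.1°, groundspeed=115.3 kt
Leg 3: heading=175.3°, groundspeed=84.7 kt
Leg 4: heading=100.0°, groundspeed=111.0 kt

Leg 1: desired track 341.0°; wind correction -14.8° → command heading 326.2°, groundspeed 92.6 kt
Leg 2: desired track 61.9°; wind correction +0.2° → command heading 62.1°, groundspeed 115.3 kt
Leg 3: desired track 160.5°; wind correction +14.8° → command heading 175.3°, groundspeed 84.7 kt
Leg 4: desired track 92.3°; wind correction +7.7° → command heading 100.0°, groundspeed 111.0 kt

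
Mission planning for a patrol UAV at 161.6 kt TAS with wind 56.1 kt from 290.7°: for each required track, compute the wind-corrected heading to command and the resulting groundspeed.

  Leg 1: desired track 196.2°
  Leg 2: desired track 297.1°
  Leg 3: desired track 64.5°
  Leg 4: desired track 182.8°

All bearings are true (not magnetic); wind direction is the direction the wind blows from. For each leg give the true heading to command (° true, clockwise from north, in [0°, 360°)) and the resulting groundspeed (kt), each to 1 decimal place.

Leg 1: heading=216.4°, groundspeed=156.0 kt
Leg 2: heading=294.9°, groundspeed=105.7 kt
Leg 3: heading=50.0°, groundspeed=195.3 kt
Leg 4: heading=202.1°, groundspeed=169.8 kt

Leg 1: desired track 196.2°; wind correction +20.2° → command heading 216.4°, groundspeed 156.0 kt
Leg 2: desired track 297.1°; wind correction -2.2° → command heading 294.9°, groundspeed 105.7 kt
Leg 3: desired track 64.5°; wind correction -14.5° → command heading 50.0°, groundspeed 195.3 kt
Leg 4: desired track 182.8°; wind correction +19.3° → command heading 202.1°, groundspeed 169.8 kt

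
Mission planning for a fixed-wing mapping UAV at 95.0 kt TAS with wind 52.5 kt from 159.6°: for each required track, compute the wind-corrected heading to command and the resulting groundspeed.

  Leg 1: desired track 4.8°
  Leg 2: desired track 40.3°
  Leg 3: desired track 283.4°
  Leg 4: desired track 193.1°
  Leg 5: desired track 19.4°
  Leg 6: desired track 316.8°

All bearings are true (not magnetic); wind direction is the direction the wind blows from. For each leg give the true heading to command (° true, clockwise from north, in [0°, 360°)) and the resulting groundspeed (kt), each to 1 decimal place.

Leg 1: desired track 4.8°; wind correction +13.6° → command heading 18.4°, groundspeed 139.8 kt
Leg 2: desired track 40.3°; wind correction +28.8° → command heading 69.1°, groundspeed 108.9 kt
Leg 3: desired track 283.4°; wind correction -27.3° → command heading 256.1°, groundspeed 113.6 kt
Leg 4: desired track 193.1°; wind correction -17.8° → command heading 175.3°, groundspeed 46.7 kt
Leg 5: desired track 19.4°; wind correction +20.7° → command heading 40.1°, groundspeed 129.2 kt
Leg 6: desired track 316.8°; wind correction -12.4° → command heading 304.4°, groundspeed 141.2 kt

Leg 1: heading=18.4°, groundspeed=139.8 kt
Leg 2: heading=69.1°, groundspeed=108.9 kt
Leg 3: heading=256.1°, groundspeed=113.6 kt
Leg 4: heading=175.3°, groundspeed=46.7 kt
Leg 5: heading=40.1°, groundspeed=129.2 kt
Leg 6: heading=304.4°, groundspeed=141.2 kt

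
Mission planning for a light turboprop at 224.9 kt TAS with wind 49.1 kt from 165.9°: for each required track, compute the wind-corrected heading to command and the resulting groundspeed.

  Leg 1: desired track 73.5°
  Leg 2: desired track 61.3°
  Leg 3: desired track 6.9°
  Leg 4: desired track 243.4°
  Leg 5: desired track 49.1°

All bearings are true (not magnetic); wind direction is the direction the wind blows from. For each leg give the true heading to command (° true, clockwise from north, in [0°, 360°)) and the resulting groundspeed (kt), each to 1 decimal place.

Leg 1: heading=86.1°, groundspeed=221.5 kt
Leg 2: heading=73.5°, groundspeed=232.2 kt
Leg 3: heading=11.4°, groundspeed=270.0 kt
Leg 4: heading=231.1°, groundspeed=209.1 kt
Leg 5: heading=60.3°, groundspeed=242.7 kt

Leg 1: desired track 73.5°; wind correction +12.6° → command heading 86.1°, groundspeed 221.5 kt
Leg 2: desired track 61.3°; wind correction +12.2° → command heading 73.5°, groundspeed 232.2 kt
Leg 3: desired track 6.9°; wind correction +4.5° → command heading 11.4°, groundspeed 270.0 kt
Leg 4: desired track 243.4°; wind correction -12.3° → command heading 231.1°, groundspeed 209.1 kt
Leg 5: desired track 49.1°; wind correction +11.2° → command heading 60.3°, groundspeed 242.7 kt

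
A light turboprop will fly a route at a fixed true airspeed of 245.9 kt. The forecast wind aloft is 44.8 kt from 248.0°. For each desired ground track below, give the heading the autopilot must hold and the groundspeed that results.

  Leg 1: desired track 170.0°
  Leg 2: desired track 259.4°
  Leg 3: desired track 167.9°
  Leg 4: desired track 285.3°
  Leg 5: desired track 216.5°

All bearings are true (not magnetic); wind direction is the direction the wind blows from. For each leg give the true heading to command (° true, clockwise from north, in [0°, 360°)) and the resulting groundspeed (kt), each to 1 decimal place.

Leg 1: desired track 170.0°; wind correction +10.3° → command heading 180.3°, groundspeed 232.6 kt
Leg 2: desired track 259.4°; wind correction -2.1° → command heading 257.3°, groundspeed 201.8 kt
Leg 3: desired track 167.9°; wind correction +10.3° → command heading 178.2°, groundspeed 234.2 kt
Leg 4: desired track 285.3°; wind correction -6.3° → command heading 279.0°, groundspeed 208.8 kt
Leg 5: desired track 216.5°; wind correction +5.5° → command heading 222.0°, groundspeed 206.6 kt

Leg 1: heading=180.3°, groundspeed=232.6 kt
Leg 2: heading=257.3°, groundspeed=201.8 kt
Leg 3: heading=178.2°, groundspeed=234.2 kt
Leg 4: heading=279.0°, groundspeed=208.8 kt
Leg 5: heading=222.0°, groundspeed=206.6 kt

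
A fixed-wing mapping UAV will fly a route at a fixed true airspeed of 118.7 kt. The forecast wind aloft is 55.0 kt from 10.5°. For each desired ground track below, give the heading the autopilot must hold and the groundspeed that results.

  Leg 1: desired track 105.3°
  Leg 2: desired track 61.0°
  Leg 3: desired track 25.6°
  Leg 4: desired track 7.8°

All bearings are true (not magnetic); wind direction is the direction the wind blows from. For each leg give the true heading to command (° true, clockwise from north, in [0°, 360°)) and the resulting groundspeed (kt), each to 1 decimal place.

Leg 1: heading=77.8°, groundspeed=109.9 kt
Leg 2: heading=40.1°, groundspeed=75.9 kt
Leg 3: heading=18.7°, groundspeed=64.7 kt
Leg 4: heading=9.1°, groundspeed=63.7 kt

Leg 1: desired track 105.3°; wind correction -27.5° → command heading 77.8°, groundspeed 109.9 kt
Leg 2: desired track 61.0°; wind correction -20.9° → command heading 40.1°, groundspeed 75.9 kt
Leg 3: desired track 25.6°; wind correction -6.9° → command heading 18.7°, groundspeed 64.7 kt
Leg 4: desired track 7.8°; wind correction +1.3° → command heading 9.1°, groundspeed 63.7 kt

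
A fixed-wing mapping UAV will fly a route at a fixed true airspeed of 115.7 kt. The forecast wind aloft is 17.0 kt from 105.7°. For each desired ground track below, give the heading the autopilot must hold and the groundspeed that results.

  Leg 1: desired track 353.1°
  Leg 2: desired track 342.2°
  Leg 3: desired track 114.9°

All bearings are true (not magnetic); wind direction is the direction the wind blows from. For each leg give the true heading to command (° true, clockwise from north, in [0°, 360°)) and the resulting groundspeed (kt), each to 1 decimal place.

Leg 1: desired track 353.1°; wind correction +7.8° → command heading 0.9°, groundspeed 121.2 kt
Leg 2: desired track 342.2°; wind correction +7.0° → command heading 349.2°, groundspeed 124.2 kt
Leg 3: desired track 114.9°; wind correction -1.3° → command heading 113.6°, groundspeed 98.9 kt

Leg 1: heading=0.9°, groundspeed=121.2 kt
Leg 2: heading=349.2°, groundspeed=124.2 kt
Leg 3: heading=113.6°, groundspeed=98.9 kt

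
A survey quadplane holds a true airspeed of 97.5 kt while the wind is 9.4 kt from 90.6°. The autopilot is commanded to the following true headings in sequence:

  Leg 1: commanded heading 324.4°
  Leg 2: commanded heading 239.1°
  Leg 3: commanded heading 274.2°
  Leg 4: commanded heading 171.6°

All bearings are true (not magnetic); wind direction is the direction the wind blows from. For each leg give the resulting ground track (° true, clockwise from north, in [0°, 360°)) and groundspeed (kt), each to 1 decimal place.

Leg 1: heading 324.4°; drift -4.2° → track 320.2°, groundspeed 103.3 kt
Leg 2: heading 239.1°; drift +2.7° → track 241.8°, groundspeed 105.6 kt
Leg 3: heading 274.2°; drift -0.3° → track 273.9°, groundspeed 106.9 kt
Leg 4: heading 171.6°; drift +5.5° → track 177.1°, groundspeed 96.5 kt

Leg 1: track=320.2°, groundspeed=103.3 kt
Leg 2: track=241.8°, groundspeed=105.6 kt
Leg 3: track=273.9°, groundspeed=106.9 kt
Leg 4: track=177.1°, groundspeed=96.5 kt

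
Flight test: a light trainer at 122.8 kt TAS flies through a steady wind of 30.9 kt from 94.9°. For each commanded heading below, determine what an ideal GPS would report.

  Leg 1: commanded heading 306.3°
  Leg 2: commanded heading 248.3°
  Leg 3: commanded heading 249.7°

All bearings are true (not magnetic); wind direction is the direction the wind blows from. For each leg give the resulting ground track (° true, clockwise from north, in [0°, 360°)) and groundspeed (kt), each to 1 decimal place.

Leg 1: heading 306.3°; drift -6.2° → track 300.1°, groundspeed 150.0 kt
Leg 2: heading 248.3°; drift +5.3° → track 253.6°, groundspeed 151.1 kt
Leg 3: heading 249.7°; drift +5.0° → track 254.7°, groundspeed 151.3 kt

Leg 1: track=300.1°, groundspeed=150.0 kt
Leg 2: track=253.6°, groundspeed=151.1 kt
Leg 3: track=254.7°, groundspeed=151.3 kt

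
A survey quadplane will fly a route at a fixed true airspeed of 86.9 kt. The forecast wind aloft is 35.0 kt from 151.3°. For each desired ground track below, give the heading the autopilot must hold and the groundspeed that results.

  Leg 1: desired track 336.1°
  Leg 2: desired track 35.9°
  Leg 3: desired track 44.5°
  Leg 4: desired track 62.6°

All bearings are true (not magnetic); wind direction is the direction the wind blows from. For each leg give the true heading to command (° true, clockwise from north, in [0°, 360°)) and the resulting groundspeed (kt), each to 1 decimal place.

Leg 1: desired track 336.1°; wind correction +1.9° → command heading 338.0°, groundspeed 121.7 kt
Leg 2: desired track 35.9°; wind correction +21.3° → command heading 57.2°, groundspeed 96.0 kt
Leg 3: desired track 44.5°; wind correction +22.7° → command heading 67.2°, groundspeed 90.3 kt
Leg 4: desired track 62.6°; wind correction +23.7° → command heading 86.3°, groundspeed 78.7 kt

Leg 1: heading=338.0°, groundspeed=121.7 kt
Leg 2: heading=57.2°, groundspeed=96.0 kt
Leg 3: heading=67.2°, groundspeed=90.3 kt
Leg 4: heading=86.3°, groundspeed=78.7 kt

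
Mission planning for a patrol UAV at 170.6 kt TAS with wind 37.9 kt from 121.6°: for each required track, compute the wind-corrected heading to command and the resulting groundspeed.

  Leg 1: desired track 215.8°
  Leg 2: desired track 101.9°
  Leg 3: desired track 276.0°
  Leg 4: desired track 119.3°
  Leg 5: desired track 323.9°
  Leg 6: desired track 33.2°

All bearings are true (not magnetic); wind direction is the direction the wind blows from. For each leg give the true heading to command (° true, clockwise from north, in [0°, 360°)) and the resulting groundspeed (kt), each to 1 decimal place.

Leg 1: heading=203.0°, groundspeed=169.1 kt
Leg 2: heading=106.2°, groundspeed=134.4 kt
Leg 3: heading=270.5°, groundspeed=204.0 kt
Leg 4: heading=119.8°, groundspeed=132.7 kt
Leg 5: heading=328.7°, groundspeed=205.1 kt
Leg 6: heading=46.0°, groundspeed=165.3 kt

Leg 1: desired track 215.8°; wind correction -12.8° → command heading 203.0°, groundspeed 169.1 kt
Leg 2: desired track 101.9°; wind correction +4.3° → command heading 106.2°, groundspeed 134.4 kt
Leg 3: desired track 276.0°; wind correction -5.5° → command heading 270.5°, groundspeed 204.0 kt
Leg 4: desired track 119.3°; wind correction +0.5° → command heading 119.8°, groundspeed 132.7 kt
Leg 5: desired track 323.9°; wind correction +4.8° → command heading 328.7°, groundspeed 205.1 kt
Leg 6: desired track 33.2°; wind correction +12.8° → command heading 46.0°, groundspeed 165.3 kt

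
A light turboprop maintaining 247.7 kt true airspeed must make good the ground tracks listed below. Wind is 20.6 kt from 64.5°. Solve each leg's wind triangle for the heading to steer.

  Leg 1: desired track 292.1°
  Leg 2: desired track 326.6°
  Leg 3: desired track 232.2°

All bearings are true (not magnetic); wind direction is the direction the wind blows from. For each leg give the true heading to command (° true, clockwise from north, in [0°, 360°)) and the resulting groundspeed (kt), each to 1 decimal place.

Leg 1: heading=295.6°, groundspeed=261.1 kt
Leg 2: heading=331.3°, groundspeed=249.7 kt
Leg 3: heading=231.2°, groundspeed=267.8 kt

Leg 1: desired track 292.1°; wind correction +3.5° → command heading 295.6°, groundspeed 261.1 kt
Leg 2: desired track 326.6°; wind correction +4.7° → command heading 331.3°, groundspeed 249.7 kt
Leg 3: desired track 232.2°; wind correction -1.0° → command heading 231.2°, groundspeed 267.8 kt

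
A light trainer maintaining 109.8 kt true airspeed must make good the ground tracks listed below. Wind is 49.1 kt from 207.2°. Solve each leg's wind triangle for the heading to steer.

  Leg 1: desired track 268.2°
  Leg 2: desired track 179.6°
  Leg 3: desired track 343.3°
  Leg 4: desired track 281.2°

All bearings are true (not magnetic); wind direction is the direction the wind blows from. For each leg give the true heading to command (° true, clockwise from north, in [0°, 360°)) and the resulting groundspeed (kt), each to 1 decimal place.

Leg 1: heading=245.2°, groundspeed=77.2 kt
Leg 2: heading=191.6°, groundspeed=63.9 kt
Leg 3: heading=325.2°, groundspeed=139.8 kt
Leg 4: heading=255.7°, groundspeed=85.6 kt

Leg 1: desired track 268.2°; wind correction -23.0° → command heading 245.2°, groundspeed 77.2 kt
Leg 2: desired track 179.6°; wind correction +12.0° → command heading 191.6°, groundspeed 63.9 kt
Leg 3: desired track 343.3°; wind correction -18.1° → command heading 325.2°, groundspeed 139.8 kt
Leg 4: desired track 281.2°; wind correction -25.5° → command heading 255.7°, groundspeed 85.6 kt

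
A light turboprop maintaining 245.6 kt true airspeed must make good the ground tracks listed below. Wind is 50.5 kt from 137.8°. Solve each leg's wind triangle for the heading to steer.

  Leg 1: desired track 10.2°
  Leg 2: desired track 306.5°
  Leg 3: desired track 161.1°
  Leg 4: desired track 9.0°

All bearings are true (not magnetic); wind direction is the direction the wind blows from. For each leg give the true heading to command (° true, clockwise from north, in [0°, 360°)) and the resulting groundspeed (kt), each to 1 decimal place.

Leg 1: desired track 10.2°; wind correction +9.4° → command heading 19.6°, groundspeed 273.1 kt
Leg 2: desired track 306.5°; wind correction -2.3° → command heading 304.2°, groundspeed 294.9 kt
Leg 3: desired track 161.1°; wind correction -4.7° → command heading 156.4°, groundspeed 198.4 kt
Leg 4: desired track 9.0°; wind correction +9.2° → command heading 18.2°, groundspeed 274.1 kt

Leg 1: heading=19.6°, groundspeed=273.1 kt
Leg 2: heading=304.2°, groundspeed=294.9 kt
Leg 3: heading=156.4°, groundspeed=198.4 kt
Leg 4: heading=18.2°, groundspeed=274.1 kt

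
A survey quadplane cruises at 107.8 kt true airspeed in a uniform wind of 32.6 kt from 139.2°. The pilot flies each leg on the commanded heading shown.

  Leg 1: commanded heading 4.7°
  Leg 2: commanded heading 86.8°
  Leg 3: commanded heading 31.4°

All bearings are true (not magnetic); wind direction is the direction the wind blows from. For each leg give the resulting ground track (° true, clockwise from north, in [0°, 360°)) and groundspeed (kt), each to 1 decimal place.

Leg 1: track=354.6°, groundspeed=132.7 kt
Leg 2: track=70.4°, groundspeed=91.6 kt
Leg 3: track=16.6°, groundspeed=121.8 kt

Leg 1: heading 4.7°; drift -10.1° → track 354.6°, groundspeed 132.7 kt
Leg 2: heading 86.8°; drift -16.4° → track 70.4°, groundspeed 91.6 kt
Leg 3: heading 31.4°; drift -14.8° → track 16.6°, groundspeed 121.8 kt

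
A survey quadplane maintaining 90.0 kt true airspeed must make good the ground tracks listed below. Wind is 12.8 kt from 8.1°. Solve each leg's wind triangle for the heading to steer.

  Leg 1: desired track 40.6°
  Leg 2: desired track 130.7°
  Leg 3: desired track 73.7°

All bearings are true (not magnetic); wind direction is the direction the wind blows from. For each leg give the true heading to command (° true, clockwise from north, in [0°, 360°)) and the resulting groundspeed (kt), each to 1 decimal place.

Leg 1: desired track 40.6°; wind correction -4.4° → command heading 36.2°, groundspeed 78.9 kt
Leg 2: desired track 130.7°; wind correction -6.9° → command heading 123.8°, groundspeed 96.2 kt
Leg 3: desired track 73.7°; wind correction -7.4° → command heading 66.3°, groundspeed 84.0 kt

Leg 1: heading=36.2°, groundspeed=78.9 kt
Leg 2: heading=123.8°, groundspeed=96.2 kt
Leg 3: heading=66.3°, groundspeed=84.0 kt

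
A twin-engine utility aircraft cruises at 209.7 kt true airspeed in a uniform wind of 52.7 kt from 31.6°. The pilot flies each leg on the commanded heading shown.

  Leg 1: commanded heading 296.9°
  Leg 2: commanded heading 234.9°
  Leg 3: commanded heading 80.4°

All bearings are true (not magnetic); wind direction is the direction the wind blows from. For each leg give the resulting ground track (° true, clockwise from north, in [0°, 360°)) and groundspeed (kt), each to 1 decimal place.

Leg 1: track=283.1°, groundspeed=220.4 kt
Leg 2: track=230.3°, groundspeed=258.9 kt
Leg 3: track=93.2°, groundspeed=179.4 kt

Leg 1: heading 296.9°; drift -13.8° → track 283.1°, groundspeed 220.4 kt
Leg 2: heading 234.9°; drift -4.6° → track 230.3°, groundspeed 258.9 kt
Leg 3: heading 80.4°; drift +12.8° → track 93.2°, groundspeed 179.4 kt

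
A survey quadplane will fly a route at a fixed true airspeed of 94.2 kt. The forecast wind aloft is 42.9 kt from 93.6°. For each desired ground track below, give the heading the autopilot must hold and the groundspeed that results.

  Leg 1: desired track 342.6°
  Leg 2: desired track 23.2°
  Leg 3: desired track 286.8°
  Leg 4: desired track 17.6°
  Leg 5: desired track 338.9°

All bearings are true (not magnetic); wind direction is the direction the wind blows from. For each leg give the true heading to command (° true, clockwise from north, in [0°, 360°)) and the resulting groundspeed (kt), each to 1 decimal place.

Leg 1: desired track 342.6°; wind correction +25.2° → command heading 7.8°, groundspeed 100.6 kt
Leg 2: desired track 23.2°; wind correction +25.4° → command heading 48.6°, groundspeed 70.7 kt
Leg 3: desired track 286.8°; wind correction +6.0° → command heading 292.8°, groundspeed 135.5 kt
Leg 4: desired track 17.6°; wind correction +26.2° → command heading 43.8°, groundspeed 74.1 kt
Leg 5: desired track 338.9°; wind correction +24.4° → command heading 3.3°, groundspeed 103.7 kt

Leg 1: heading=7.8°, groundspeed=100.6 kt
Leg 2: heading=48.6°, groundspeed=70.7 kt
Leg 3: heading=292.8°, groundspeed=135.5 kt
Leg 4: heading=43.8°, groundspeed=74.1 kt
Leg 5: heading=3.3°, groundspeed=103.7 kt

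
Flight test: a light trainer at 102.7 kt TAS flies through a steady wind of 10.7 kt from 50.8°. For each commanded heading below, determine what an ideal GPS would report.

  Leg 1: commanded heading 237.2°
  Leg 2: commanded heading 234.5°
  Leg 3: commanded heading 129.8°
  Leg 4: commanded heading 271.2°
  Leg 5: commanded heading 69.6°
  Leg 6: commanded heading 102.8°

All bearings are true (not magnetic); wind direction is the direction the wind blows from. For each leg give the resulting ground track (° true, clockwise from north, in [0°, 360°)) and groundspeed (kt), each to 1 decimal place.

Leg 1: heading 237.2°; drift -0.6° → track 236.6°, groundspeed 113.3 kt
Leg 2: heading 234.5°; drift -0.3° → track 234.2°, groundspeed 113.4 kt
Leg 3: heading 129.8°; drift +6.0° → track 135.8°, groundspeed 101.2 kt
Leg 4: heading 271.2°; drift -3.6° → track 267.6°, groundspeed 111.1 kt
Leg 5: heading 69.6°; drift +2.1° → track 71.7°, groundspeed 92.6 kt
Leg 6: heading 102.8°; drift +5.0° → track 107.8°, groundspeed 96.5 kt

Leg 1: track=236.6°, groundspeed=113.3 kt
Leg 2: track=234.2°, groundspeed=113.4 kt
Leg 3: track=135.8°, groundspeed=101.2 kt
Leg 4: track=267.6°, groundspeed=111.1 kt
Leg 5: track=71.7°, groundspeed=92.6 kt
Leg 6: track=107.8°, groundspeed=96.5 kt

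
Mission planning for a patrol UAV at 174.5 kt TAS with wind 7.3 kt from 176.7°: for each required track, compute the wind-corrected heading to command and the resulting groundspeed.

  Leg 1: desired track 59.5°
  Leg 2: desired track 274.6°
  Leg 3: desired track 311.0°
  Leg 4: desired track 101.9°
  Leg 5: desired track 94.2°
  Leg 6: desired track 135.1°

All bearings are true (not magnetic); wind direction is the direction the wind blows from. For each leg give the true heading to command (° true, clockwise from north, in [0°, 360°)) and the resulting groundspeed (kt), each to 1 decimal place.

Leg 1: desired track 59.5°; wind correction +2.1° → command heading 61.6°, groundspeed 177.7 kt
Leg 2: desired track 274.6°; wind correction -2.4° → command heading 272.2°, groundspeed 175.4 kt
Leg 3: desired track 311.0°; wind correction -1.7° → command heading 309.3°, groundspeed 179.5 kt
Leg 4: desired track 101.9°; wind correction +2.3° → command heading 104.2°, groundspeed 172.4 kt
Leg 5: desired track 94.2°; wind correction +2.4° → command heading 96.6°, groundspeed 173.4 kt
Leg 6: desired track 135.1°; wind correction +1.6° → command heading 136.7°, groundspeed 169.0 kt

Leg 1: heading=61.6°, groundspeed=177.7 kt
Leg 2: heading=272.2°, groundspeed=175.4 kt
Leg 3: heading=309.3°, groundspeed=179.5 kt
Leg 4: heading=104.2°, groundspeed=172.4 kt
Leg 5: heading=96.6°, groundspeed=173.4 kt
Leg 6: heading=136.7°, groundspeed=169.0 kt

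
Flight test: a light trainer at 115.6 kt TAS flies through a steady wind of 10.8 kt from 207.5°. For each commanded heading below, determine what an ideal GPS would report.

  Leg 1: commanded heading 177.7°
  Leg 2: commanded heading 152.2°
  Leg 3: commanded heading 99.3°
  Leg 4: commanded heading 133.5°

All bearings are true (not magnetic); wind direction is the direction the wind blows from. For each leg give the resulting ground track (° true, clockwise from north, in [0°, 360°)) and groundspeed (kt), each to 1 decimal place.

Leg 1: track=174.8°, groundspeed=106.4 kt
Leg 2: track=147.6°, groundspeed=109.8 kt
Leg 3: track=94.4°, groundspeed=119.4 kt
Leg 4: track=128.2°, groundspeed=113.1 kt

Leg 1: heading 177.7°; drift -2.9° → track 174.8°, groundspeed 106.4 kt
Leg 2: heading 152.2°; drift -4.6° → track 147.6°, groundspeed 109.8 kt
Leg 3: heading 99.3°; drift -4.9° → track 94.4°, groundspeed 119.4 kt
Leg 4: heading 133.5°; drift -5.3° → track 128.2°, groundspeed 113.1 kt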